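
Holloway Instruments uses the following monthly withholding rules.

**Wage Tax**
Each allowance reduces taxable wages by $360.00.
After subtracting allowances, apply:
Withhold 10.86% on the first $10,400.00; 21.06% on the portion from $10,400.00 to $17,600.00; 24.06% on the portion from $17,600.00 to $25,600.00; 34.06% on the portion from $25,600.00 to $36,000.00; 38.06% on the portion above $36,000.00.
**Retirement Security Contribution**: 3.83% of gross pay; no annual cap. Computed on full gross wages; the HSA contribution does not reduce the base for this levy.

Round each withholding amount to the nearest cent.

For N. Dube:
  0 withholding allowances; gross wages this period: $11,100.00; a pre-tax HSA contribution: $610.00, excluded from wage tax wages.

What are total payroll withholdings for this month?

Wage Tax: taxable = $11,100.00 − $610.00 = $10,490.00
  $1,129.44 + 21.06% × ($10,490.00 − $10,400.00) = $1,129.44 + 21.06% × $90.00 = $1,148.39
Retirement Security Contribution: 3.83% × $11,100.00 = $425.13
Total: $1,148.39 + $425.13 = $1,573.52

$1,573.52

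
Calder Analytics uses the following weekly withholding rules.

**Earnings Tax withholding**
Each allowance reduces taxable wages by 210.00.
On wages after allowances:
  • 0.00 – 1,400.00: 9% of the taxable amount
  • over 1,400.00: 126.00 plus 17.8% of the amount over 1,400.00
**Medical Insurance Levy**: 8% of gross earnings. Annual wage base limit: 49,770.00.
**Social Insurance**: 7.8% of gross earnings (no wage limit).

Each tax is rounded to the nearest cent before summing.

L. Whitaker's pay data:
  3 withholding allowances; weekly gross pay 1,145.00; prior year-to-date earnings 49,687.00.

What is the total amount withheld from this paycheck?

142.30

Earnings Tax: taxable = 1,145.00 − 3×210.00 = 515.00
  9% × 515.00 = 46.35
Medical Insurance Levy: cap 49,770.00 − YTD 49,687.00 = 83.00 subject; 8% × 83.00 = 6.64
Social Insurance: 7.8% × 1,145.00 = 89.31
Total: 46.35 + 6.64 + 89.31 = 142.30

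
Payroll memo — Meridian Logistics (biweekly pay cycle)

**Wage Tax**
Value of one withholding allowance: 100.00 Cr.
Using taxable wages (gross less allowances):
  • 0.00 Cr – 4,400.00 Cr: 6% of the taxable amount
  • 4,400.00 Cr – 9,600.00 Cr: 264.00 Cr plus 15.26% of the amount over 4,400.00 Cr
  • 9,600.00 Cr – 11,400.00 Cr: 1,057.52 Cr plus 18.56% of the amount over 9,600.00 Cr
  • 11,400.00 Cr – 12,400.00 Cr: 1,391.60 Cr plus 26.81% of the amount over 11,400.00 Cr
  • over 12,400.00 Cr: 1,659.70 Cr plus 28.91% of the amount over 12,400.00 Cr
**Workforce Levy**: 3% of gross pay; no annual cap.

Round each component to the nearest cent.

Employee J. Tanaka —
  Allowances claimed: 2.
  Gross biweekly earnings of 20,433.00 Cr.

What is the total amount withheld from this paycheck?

4,537.21 Cr

Wage Tax: taxable = 20,433.00 Cr − 2×100.00 Cr = 20,233.00 Cr
  1,659.70 Cr + 28.91% × (20,233.00 Cr − 12,400.00 Cr) = 1,659.70 Cr + 28.91% × 7,833.00 Cr = 3,924.22 Cr
Workforce Levy: 3% × 20,433.00 Cr = 612.99 Cr
Total: 3,924.22 Cr + 612.99 Cr = 4,537.21 Cr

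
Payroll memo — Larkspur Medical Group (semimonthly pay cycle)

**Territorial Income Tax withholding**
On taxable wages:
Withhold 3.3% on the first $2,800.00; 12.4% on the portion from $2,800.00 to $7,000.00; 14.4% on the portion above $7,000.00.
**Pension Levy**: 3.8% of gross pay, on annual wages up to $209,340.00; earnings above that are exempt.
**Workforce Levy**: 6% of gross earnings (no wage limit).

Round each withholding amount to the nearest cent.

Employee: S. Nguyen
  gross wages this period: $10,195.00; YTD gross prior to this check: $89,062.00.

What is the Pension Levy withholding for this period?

$387.41

Pension Levy: 3.8% × $10,195.00 = $387.41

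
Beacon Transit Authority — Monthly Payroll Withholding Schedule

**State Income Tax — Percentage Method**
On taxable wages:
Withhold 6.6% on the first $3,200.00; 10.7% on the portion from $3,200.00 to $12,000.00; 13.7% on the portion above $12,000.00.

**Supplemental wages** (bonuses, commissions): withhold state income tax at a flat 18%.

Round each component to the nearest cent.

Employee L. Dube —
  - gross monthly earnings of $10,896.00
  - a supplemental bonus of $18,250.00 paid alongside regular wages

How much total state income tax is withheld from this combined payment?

State Income Tax: taxable = $10,896.00
  $211.20 + 10.7% × ($10,896.00 − $3,200.00) = $211.20 + 10.7% × $7,696.00 = $1,034.67
Supplemental (18% flat on bonus): 18% × $18,250.00 = $3,285.00
Total state income tax: $1,034.67 + $3,285.00 = $4,319.67

$4,319.67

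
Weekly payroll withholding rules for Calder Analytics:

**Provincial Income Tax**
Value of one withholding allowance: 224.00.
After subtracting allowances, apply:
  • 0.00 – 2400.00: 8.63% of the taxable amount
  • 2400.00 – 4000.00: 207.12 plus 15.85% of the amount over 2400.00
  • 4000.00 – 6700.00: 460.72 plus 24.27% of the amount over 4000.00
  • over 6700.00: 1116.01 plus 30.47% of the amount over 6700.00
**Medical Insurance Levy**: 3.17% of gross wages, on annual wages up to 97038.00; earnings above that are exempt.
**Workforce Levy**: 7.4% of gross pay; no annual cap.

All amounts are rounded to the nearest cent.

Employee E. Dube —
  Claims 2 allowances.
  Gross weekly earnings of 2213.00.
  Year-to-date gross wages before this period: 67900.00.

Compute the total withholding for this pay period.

386.23

Provincial Income Tax: taxable = 2213.00 − 2×224.00 = 1765.00
  8.63% × 1765.00 = 152.32
Medical Insurance Levy: 3.17% × 2213.00 = 70.15
Workforce Levy: 7.4% × 2213.00 = 163.76
Total: 152.32 + 70.15 + 163.76 = 386.23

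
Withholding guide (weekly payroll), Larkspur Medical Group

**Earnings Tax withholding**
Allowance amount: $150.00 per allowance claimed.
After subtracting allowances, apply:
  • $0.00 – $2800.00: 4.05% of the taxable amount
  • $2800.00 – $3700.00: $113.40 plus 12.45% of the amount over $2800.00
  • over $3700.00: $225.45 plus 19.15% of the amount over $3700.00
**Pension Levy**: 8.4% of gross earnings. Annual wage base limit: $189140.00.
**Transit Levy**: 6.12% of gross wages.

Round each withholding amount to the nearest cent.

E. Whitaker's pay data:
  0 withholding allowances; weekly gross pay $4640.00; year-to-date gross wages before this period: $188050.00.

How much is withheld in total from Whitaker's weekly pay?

Earnings Tax: taxable = $4640.00
  $225.45 + 19.15% × ($4640.00 − $3700.00) = $225.45 + 19.15% × $940.00 = $405.46
Pension Levy: cap $189140.00 − YTD $188050.00 = $1090.00 subject; 8.4% × $1090.00 = $91.56
Transit Levy: 6.12% × $4640.00 = $283.97
Total: $405.46 + $91.56 + $283.97 = $780.99

$780.99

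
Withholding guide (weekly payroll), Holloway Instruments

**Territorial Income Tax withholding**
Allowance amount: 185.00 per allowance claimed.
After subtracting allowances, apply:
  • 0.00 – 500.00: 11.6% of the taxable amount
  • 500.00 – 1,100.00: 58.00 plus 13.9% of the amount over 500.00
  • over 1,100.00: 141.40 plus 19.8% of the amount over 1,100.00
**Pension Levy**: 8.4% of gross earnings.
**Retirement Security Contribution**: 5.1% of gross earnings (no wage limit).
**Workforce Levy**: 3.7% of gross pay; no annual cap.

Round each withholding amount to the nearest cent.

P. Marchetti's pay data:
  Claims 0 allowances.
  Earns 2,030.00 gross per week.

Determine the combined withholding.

Territorial Income Tax: taxable = 2,030.00
  141.40 + 19.8% × (2,030.00 − 1,100.00) = 141.40 + 19.8% × 930.00 = 325.54
Pension Levy: 8.4% × 2,030.00 = 170.52
Retirement Security Contribution: 5.1% × 2,030.00 = 103.53
Workforce Levy: 3.7% × 2,030.00 = 75.11
Total: 325.54 + 170.52 + 103.53 + 75.11 = 674.70

674.70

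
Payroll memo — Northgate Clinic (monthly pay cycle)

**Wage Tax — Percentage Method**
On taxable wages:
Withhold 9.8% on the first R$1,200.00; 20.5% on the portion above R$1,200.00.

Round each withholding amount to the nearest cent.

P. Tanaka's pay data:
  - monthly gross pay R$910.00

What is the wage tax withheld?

Wage Tax: taxable = R$910.00
  9.8% × R$910.00 = R$89.18

R$89.18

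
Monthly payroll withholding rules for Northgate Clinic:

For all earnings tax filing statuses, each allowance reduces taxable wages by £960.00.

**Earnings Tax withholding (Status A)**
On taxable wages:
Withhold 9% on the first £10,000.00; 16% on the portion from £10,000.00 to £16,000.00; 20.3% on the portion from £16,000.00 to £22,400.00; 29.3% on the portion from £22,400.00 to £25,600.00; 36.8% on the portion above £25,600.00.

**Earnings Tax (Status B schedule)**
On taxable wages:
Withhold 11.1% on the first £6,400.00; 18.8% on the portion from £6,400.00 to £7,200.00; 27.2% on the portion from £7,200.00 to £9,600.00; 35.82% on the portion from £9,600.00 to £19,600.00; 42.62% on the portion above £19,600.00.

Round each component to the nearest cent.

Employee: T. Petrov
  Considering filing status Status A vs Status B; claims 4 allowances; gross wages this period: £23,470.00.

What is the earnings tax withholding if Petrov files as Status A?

£2,596.89

Earnings Tax (Status A): taxable = £23,470.00 − 4×£960.00 = £19,630.00
  £1,860.00 + 20.3% × (£19,630.00 − £16,000.00) = £1,860.00 + 20.3% × £3,630.00 = £2,596.89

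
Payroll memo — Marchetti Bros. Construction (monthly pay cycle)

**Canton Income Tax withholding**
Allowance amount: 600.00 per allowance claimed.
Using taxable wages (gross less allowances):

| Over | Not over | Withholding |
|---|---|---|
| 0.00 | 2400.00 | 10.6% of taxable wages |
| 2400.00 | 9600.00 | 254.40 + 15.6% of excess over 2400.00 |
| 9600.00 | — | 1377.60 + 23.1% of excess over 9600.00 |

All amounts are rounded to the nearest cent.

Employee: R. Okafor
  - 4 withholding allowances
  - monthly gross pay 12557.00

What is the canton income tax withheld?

Canton Income Tax: taxable = 12557.00 − 4×600.00 = 10157.00
  1377.60 + 23.1% × (10157.00 − 9600.00) = 1377.60 + 23.1% × 557.00 = 1506.27

1506.27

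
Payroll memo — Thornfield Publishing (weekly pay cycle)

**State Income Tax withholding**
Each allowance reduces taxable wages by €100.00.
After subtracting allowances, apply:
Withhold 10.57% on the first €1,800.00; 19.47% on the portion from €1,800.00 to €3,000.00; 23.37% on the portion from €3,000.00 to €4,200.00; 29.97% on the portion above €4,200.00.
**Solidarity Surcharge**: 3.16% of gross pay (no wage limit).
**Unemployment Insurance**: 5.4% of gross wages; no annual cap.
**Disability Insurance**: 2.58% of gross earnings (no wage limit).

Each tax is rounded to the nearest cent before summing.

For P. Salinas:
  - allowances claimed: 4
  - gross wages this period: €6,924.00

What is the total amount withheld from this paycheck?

State Income Tax: taxable = €6,924.00 − 4×€100.00 = €6,524.00
  €704.34 + 29.97% × (€6,524.00 − €4,200.00) = €704.34 + 29.97% × €2,324.00 = €1,400.84
Solidarity Surcharge: 3.16% × €6,924.00 = €218.80
Unemployment Insurance: 5.4% × €6,924.00 = €373.90
Disability Insurance: 2.58% × €6,924.00 = €178.64
Total: €1,400.84 + €218.80 + €373.90 + €178.64 = €2,172.18

€2,172.18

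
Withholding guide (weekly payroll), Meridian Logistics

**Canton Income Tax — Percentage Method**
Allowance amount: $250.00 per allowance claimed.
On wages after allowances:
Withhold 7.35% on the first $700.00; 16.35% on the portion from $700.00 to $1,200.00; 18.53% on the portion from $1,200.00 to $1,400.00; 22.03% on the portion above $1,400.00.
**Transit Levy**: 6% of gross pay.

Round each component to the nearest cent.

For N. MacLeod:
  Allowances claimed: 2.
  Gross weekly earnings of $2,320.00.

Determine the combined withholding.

$401.99

Canton Income Tax: taxable = $2,320.00 − 2×$250.00 = $1,820.00
  $170.26 + 22.03% × ($1,820.00 − $1,400.00) = $170.26 + 22.03% × $420.00 = $262.79
Transit Levy: 6% × $2,320.00 = $139.20
Total: $262.79 + $139.20 = $401.99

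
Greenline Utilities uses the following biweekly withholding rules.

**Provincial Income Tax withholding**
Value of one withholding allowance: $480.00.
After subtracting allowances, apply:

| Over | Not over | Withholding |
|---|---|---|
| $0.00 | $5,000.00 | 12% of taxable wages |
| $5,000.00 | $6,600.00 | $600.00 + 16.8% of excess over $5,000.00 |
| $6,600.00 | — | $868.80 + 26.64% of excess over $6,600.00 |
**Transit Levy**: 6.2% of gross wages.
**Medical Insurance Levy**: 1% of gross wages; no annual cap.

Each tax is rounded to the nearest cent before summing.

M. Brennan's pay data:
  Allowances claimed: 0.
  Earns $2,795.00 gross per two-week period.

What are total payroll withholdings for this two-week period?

Provincial Income Tax: taxable = $2,795.00
  12% × $2,795.00 = $335.40
Transit Levy: 6.2% × $2,795.00 = $173.29
Medical Insurance Levy: 1% × $2,795.00 = $27.95
Total: $335.40 + $173.29 + $27.95 = $536.64

$536.64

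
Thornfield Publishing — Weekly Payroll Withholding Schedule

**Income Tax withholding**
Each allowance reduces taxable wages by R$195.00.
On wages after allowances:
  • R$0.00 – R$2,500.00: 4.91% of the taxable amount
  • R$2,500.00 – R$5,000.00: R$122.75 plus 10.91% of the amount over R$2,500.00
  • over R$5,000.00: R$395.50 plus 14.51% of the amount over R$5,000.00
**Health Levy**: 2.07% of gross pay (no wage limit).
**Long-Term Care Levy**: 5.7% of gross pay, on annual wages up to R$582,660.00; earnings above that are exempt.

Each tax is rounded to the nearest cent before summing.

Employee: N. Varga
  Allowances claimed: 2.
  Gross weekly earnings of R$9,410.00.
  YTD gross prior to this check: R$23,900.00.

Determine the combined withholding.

R$1,709.96

Income Tax: taxable = R$9,410.00 − 2×R$195.00 = R$9,020.00
  R$395.50 + 14.51% × (R$9,020.00 − R$5,000.00) = R$395.50 + 14.51% × R$4,020.00 = R$978.80
Health Levy: 2.07% × R$9,410.00 = R$194.79
Long-Term Care Levy: 5.7% × R$9,410.00 = R$536.37
Total: R$978.80 + R$194.79 + R$536.37 = R$1,709.96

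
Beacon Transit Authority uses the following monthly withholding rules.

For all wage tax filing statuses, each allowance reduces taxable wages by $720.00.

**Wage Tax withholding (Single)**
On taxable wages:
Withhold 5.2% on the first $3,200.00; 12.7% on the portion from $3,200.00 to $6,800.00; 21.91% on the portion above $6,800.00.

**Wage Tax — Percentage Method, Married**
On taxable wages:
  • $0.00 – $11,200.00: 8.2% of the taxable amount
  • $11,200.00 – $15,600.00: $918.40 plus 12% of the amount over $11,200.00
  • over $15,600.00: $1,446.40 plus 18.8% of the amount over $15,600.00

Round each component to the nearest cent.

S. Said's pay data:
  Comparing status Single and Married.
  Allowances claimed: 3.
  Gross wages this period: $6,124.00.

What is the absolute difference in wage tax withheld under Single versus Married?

$61.62

Wage Tax (Single): taxable = $6,124.00 − 3×$720.00 = $3,964.00
  $166.40 + 12.7% × ($3,964.00 − $3,200.00) = $166.40 + 12.7% × $764.00 = $263.43
Wage Tax (Married): taxable = $6,124.00 − 3×$720.00 = $3,964.00
  8.2% × $3,964.00 = $325.05
Difference: |$263.43 − $325.05| = $61.62 (higher under Married)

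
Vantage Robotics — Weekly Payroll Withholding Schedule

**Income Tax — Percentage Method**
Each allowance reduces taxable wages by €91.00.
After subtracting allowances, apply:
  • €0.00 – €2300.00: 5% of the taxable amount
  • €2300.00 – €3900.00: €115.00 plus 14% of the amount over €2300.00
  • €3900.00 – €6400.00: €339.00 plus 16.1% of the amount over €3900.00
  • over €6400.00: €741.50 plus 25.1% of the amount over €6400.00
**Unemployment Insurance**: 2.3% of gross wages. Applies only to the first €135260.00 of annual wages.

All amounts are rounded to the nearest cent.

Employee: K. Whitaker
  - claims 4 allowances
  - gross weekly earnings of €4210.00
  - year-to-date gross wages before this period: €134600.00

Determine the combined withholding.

Income Tax: taxable = €4210.00 − 4×€91.00 = €3846.00
  €115.00 + 14% × (€3846.00 − €2300.00) = €115.00 + 14% × €1546.00 = €331.44
Unemployment Insurance: cap €135260.00 − YTD €134600.00 = €660.00 subject; 2.3% × €660.00 = €15.18
Total: €331.44 + €15.18 = €346.62

€346.62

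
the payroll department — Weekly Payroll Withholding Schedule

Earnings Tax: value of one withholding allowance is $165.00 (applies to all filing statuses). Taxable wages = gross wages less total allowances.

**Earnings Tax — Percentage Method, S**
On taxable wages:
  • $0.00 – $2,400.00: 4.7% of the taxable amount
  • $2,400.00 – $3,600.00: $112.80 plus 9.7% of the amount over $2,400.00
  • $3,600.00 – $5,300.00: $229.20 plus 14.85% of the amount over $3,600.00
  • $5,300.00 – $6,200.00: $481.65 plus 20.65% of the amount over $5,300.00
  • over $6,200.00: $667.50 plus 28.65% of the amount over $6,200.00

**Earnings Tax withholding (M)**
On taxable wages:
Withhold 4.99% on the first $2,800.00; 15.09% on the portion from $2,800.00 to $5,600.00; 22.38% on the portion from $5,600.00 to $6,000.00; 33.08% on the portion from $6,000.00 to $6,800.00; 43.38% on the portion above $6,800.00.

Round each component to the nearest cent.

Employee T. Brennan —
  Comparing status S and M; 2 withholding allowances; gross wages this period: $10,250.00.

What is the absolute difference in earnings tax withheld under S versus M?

$536.58

Earnings Tax (S): taxable = $10,250.00 − 2×$165.00 = $9,920.00
  $667.50 + 28.65% × ($9,920.00 − $6,200.00) = $667.50 + 28.65% × $3,720.00 = $1,733.28
Earnings Tax (M): taxable = $10,250.00 − 2×$165.00 = $9,920.00
  $916.40 + 43.38% × ($9,920.00 − $6,800.00) = $916.40 + 43.38% × $3,120.00 = $2,269.86
Difference: |$1,733.28 − $2,269.86| = $536.58 (higher under M)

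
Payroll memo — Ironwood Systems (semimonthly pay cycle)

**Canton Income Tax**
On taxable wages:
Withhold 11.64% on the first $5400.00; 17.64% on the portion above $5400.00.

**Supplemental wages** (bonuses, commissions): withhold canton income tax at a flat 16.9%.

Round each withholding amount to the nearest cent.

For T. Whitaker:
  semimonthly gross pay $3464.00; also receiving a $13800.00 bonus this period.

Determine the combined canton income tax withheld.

Canton Income Tax: taxable = $3464.00
  11.64% × $3464.00 = $403.21
Supplemental (16.9% flat on bonus): 16.9% × $13800.00 = $2332.20
Total canton income tax: $403.21 + $2332.20 = $2735.41

$2735.41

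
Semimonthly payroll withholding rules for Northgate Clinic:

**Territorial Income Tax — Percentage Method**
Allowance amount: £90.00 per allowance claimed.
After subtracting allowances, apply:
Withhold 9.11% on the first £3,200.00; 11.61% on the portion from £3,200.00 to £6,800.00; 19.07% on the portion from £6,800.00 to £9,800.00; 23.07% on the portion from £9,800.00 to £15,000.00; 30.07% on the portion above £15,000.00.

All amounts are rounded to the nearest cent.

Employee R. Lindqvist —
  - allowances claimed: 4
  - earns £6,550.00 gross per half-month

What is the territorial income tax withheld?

£638.66

Territorial Income Tax: taxable = £6,550.00 − 4×£90.00 = £6,190.00
  £291.52 + 11.61% × (£6,190.00 − £3,200.00) = £291.52 + 11.61% × £2,990.00 = £638.66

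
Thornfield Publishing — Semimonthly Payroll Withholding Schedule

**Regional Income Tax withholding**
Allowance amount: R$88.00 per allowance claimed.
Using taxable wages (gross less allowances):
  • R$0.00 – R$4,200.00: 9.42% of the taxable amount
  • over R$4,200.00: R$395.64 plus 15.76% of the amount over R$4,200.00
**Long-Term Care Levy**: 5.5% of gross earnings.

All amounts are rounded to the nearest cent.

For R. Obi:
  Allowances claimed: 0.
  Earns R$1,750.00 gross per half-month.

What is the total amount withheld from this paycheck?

Regional Income Tax: taxable = R$1,750.00
  9.42% × R$1,750.00 = R$164.85
Long-Term Care Levy: 5.5% × R$1,750.00 = R$96.25
Total: R$164.85 + R$96.25 = R$261.10

R$261.10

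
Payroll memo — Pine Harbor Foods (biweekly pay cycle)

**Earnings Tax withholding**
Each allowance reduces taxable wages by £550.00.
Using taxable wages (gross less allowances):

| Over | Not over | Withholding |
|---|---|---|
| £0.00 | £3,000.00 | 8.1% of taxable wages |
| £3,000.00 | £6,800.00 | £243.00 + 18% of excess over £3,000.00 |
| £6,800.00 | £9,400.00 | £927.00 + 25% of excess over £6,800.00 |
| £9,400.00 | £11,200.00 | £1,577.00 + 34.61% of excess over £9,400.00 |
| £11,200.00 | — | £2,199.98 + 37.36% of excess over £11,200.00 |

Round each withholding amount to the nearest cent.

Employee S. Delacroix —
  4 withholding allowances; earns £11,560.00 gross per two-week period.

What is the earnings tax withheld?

£1,567.00

Earnings Tax: taxable = £11,560.00 − 4×£550.00 = £9,360.00
  £927.00 + 25% × (£9,360.00 − £6,800.00) = £927.00 + 25% × £2,560.00 = £1,567.00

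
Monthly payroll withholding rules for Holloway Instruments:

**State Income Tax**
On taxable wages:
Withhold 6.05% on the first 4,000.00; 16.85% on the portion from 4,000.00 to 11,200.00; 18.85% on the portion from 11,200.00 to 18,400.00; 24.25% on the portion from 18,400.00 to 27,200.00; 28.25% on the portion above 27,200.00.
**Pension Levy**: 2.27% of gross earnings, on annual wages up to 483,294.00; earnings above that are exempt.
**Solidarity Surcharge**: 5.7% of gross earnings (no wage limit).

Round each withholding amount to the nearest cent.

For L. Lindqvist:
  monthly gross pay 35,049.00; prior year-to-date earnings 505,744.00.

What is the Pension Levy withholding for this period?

Pension Levy: YTD 505,744.00 ≥ cap 483,294.00 → 0.00

0.00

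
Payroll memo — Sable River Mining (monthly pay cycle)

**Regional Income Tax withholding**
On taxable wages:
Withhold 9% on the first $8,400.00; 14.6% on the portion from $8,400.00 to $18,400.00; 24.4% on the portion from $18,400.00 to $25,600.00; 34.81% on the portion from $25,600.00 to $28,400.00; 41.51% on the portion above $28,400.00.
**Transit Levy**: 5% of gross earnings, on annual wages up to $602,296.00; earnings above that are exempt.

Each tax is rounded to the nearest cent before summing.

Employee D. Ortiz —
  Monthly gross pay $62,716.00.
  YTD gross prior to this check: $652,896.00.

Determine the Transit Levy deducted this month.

$0.00

Transit Levy: YTD $652,896.00 ≥ cap $602,296.00 → $0.00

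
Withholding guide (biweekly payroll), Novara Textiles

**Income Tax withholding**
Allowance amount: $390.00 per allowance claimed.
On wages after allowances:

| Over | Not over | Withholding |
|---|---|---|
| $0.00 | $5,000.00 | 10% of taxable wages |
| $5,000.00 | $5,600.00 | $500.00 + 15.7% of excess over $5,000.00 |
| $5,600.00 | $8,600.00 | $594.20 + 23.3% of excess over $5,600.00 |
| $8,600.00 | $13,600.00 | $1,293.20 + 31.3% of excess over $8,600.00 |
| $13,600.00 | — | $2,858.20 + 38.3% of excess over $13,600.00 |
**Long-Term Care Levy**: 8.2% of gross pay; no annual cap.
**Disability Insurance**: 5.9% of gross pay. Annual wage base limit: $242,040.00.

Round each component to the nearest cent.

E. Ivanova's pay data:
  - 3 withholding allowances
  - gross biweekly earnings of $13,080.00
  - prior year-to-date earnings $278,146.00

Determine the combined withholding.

$3,401.79

Income Tax: taxable = $13,080.00 − 3×$390.00 = $11,910.00
  $1,293.20 + 31.3% × ($11,910.00 − $8,600.00) = $1,293.20 + 31.3% × $3,310.00 = $2,329.23
Long-Term Care Levy: 8.2% × $13,080.00 = $1,072.56
Disability Insurance: YTD $278,146.00 ≥ cap $242,040.00 → $0.00
Total: $2,329.23 + $1,072.56 + $0.00 = $3,401.79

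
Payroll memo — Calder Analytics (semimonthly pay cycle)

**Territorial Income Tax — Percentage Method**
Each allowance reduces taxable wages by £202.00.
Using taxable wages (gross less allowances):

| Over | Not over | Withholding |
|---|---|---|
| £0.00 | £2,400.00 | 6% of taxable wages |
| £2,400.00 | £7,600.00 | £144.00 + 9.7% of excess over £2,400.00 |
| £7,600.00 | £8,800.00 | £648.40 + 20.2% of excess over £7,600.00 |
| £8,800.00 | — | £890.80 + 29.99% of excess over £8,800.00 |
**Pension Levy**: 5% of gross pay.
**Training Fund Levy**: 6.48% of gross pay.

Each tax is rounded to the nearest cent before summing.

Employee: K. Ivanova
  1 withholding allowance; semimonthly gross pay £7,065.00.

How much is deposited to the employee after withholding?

Territorial Income Tax: taxable = £7,065.00 − 1×£202.00 = £6,863.00
  £144.00 + 9.7% × (£6,863.00 − £2,400.00) = £144.00 + 9.7% × £4,463.00 = £576.91
Pension Levy: 5% × £7,065.00 = £353.25
Training Fund Levy: 6.48% × £7,065.00 = £457.81
Total withheld: £576.91 + £353.25 + £457.81 = £1,387.97
Net pay: £7,065.00 − £1,387.97 = £5,677.03

£5,677.03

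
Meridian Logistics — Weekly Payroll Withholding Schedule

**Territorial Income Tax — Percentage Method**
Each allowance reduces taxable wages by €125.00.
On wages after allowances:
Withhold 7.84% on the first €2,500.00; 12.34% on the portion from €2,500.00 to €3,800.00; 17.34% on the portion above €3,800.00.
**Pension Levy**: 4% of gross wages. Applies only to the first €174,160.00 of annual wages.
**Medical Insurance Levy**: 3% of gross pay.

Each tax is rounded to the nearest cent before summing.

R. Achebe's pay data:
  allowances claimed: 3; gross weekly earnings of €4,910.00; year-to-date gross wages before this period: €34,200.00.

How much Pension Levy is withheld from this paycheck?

Pension Levy: 4% × €4,910.00 = €196.40

€196.40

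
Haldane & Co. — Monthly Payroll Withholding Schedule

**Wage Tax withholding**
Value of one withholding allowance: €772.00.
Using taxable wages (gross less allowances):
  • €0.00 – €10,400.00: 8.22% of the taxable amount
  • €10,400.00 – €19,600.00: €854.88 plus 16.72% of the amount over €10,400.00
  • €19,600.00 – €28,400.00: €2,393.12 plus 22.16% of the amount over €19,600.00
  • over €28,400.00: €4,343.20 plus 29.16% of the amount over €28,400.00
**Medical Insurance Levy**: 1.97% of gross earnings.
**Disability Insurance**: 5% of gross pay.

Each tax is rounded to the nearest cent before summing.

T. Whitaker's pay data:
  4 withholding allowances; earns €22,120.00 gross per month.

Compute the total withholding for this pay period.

€3,839.91

Wage Tax: taxable = €22,120.00 − 4×€772.00 = €19,032.00
  €854.88 + 16.72% × (€19,032.00 − €10,400.00) = €854.88 + 16.72% × €8,632.00 = €2,298.15
Medical Insurance Levy: 1.97% × €22,120.00 = €435.76
Disability Insurance: 5% × €22,120.00 = €1,106.00
Total: €2,298.15 + €435.76 + €1,106.00 = €3,839.91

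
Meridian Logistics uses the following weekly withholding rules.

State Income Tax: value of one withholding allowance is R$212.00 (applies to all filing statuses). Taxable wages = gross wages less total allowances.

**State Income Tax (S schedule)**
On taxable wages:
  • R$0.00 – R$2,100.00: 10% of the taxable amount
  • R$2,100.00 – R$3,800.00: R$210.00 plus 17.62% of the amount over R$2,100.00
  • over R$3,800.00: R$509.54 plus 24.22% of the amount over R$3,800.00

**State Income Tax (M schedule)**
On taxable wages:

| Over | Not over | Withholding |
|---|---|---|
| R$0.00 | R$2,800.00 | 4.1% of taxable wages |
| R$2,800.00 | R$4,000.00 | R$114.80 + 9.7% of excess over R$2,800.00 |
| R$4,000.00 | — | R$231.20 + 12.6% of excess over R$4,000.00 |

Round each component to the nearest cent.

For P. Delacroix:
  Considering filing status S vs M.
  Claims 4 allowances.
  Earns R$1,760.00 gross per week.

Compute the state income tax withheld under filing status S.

State Income Tax (S): taxable = R$1,760.00 − 4×R$212.00 = R$912.00
  10% × R$912.00 = R$91.20

R$91.20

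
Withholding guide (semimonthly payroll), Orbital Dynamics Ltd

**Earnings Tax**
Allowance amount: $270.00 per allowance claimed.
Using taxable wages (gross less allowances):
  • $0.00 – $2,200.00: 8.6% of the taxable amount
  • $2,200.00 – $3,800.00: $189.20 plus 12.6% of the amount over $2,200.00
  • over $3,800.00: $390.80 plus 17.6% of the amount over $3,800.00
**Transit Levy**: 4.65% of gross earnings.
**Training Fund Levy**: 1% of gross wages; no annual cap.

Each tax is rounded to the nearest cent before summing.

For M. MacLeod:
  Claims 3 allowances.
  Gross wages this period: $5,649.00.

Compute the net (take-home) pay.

$4,756.17

Earnings Tax: taxable = $5,649.00 − 3×$270.00 = $4,839.00
  $390.80 + 17.6% × ($4,839.00 − $3,800.00) = $390.80 + 17.6% × $1,039.00 = $573.66
Transit Levy: 4.65% × $5,649.00 = $262.68
Training Fund Levy: 1% × $5,649.00 = $56.49
Total withheld: $573.66 + $262.68 + $56.49 = $892.83
Net pay: $5,649.00 − $892.83 = $4,756.17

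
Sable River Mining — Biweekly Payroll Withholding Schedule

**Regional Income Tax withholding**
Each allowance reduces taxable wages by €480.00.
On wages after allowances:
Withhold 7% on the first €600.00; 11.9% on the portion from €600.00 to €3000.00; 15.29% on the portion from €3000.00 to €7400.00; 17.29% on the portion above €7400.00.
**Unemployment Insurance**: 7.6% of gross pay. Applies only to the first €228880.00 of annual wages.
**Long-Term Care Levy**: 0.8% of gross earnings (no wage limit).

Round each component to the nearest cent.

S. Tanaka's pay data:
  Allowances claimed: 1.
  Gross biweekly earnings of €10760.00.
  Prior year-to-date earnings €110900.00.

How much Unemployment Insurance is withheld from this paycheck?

€817.76

Unemployment Insurance: 7.6% × €10760.00 = €817.76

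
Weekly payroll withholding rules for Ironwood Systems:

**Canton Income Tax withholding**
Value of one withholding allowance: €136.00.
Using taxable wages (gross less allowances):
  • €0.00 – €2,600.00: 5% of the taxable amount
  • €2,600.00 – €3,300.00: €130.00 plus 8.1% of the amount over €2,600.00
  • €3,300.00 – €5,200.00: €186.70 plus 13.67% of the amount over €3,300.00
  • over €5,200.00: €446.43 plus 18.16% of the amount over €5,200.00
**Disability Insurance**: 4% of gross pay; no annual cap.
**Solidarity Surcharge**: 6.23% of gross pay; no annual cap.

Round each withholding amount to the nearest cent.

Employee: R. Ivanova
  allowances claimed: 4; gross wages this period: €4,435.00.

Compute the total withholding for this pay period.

€721.19

Canton Income Tax: taxable = €4,435.00 − 4×€136.00 = €3,891.00
  €186.70 + 13.67% × (€3,891.00 − €3,300.00) = €186.70 + 13.67% × €591.00 = €267.49
Disability Insurance: 4% × €4,435.00 = €177.40
Solidarity Surcharge: 6.23% × €4,435.00 = €276.30
Total: €267.49 + €177.40 + €276.30 = €721.19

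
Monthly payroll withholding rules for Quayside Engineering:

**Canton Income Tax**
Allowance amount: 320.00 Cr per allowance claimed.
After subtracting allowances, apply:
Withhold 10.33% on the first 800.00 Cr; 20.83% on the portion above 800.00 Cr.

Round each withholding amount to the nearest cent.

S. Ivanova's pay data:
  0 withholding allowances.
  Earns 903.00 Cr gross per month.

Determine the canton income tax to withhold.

Canton Income Tax: taxable = 903.00 Cr
  82.64 Cr + 20.83% × (903.00 Cr − 800.00 Cr) = 82.64 Cr + 20.83% × 103.00 Cr = 104.09 Cr

104.09 Cr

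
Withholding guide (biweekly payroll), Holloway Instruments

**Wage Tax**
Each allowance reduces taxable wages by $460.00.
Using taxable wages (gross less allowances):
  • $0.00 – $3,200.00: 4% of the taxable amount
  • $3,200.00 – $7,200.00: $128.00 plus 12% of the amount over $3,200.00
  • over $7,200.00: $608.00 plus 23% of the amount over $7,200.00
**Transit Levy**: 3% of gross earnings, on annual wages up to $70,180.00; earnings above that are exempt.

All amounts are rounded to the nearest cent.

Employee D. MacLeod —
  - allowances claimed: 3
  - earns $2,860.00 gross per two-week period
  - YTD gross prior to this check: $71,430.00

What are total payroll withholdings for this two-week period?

$59.20

Wage Tax: taxable = $2,860.00 − 3×$460.00 = $1,480.00
  4% × $1,480.00 = $59.20
Transit Levy: YTD $71,430.00 ≥ cap $70,180.00 → $0.00
Total: $59.20 + $0.00 = $59.20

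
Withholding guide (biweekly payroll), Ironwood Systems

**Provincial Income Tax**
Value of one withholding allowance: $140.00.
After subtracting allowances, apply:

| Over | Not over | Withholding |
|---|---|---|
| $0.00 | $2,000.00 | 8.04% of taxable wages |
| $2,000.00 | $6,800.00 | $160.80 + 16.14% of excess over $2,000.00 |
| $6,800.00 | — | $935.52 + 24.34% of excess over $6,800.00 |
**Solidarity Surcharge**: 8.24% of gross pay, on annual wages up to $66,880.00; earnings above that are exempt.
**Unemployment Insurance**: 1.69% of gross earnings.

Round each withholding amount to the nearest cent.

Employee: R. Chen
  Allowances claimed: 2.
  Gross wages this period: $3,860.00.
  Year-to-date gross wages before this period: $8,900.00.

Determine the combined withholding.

$799.10

Provincial Income Tax: taxable = $3,860.00 − 2×$140.00 = $3,580.00
  $160.80 + 16.14% × ($3,580.00 − $2,000.00) = $160.80 + 16.14% × $1,580.00 = $415.81
Solidarity Surcharge: 8.24% × $3,860.00 = $318.06
Unemployment Insurance: 1.69% × $3,860.00 = $65.23
Total: $415.81 + $318.06 + $65.23 = $799.10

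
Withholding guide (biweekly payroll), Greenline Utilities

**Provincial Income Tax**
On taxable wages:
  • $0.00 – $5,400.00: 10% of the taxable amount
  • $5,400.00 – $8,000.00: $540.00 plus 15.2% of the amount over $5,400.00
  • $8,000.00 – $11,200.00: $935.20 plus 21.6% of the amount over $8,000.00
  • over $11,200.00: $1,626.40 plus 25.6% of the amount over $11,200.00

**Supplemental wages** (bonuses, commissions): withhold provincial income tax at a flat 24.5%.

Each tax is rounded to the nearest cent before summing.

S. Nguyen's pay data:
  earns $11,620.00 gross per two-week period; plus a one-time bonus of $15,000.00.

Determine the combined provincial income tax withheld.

Provincial Income Tax: taxable = $11,620.00
  $1,626.40 + 25.6% × ($11,620.00 − $11,200.00) = $1,626.40 + 25.6% × $420.00 = $1,733.92
Supplemental (24.5% flat on bonus): 24.5% × $15,000.00 = $3,675.00
Total provincial income tax: $1,733.92 + $3,675.00 = $5,408.92

$5,408.92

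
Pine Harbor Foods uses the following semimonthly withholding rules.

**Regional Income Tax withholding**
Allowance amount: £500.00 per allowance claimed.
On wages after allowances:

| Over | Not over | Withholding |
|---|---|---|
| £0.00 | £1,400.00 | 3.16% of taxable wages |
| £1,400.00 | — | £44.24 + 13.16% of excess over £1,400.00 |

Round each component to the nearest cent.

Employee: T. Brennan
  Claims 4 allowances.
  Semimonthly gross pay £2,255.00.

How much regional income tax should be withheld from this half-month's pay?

£8.06

Regional Income Tax: taxable = £2,255.00 − 4×£500.00 = £255.00
  3.16% × £255.00 = £8.06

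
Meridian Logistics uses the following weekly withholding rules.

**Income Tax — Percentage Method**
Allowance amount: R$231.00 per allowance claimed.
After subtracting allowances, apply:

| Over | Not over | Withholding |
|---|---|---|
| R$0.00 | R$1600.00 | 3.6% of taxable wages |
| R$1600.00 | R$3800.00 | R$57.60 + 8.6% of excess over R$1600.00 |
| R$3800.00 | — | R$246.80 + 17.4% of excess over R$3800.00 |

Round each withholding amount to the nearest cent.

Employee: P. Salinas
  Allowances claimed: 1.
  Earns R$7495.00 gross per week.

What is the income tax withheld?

Income Tax: taxable = R$7495.00 − 1×R$231.00 = R$7264.00
  R$246.80 + 17.4% × (R$7264.00 − R$3800.00) = R$246.80 + 17.4% × R$3464.00 = R$849.54

R$849.54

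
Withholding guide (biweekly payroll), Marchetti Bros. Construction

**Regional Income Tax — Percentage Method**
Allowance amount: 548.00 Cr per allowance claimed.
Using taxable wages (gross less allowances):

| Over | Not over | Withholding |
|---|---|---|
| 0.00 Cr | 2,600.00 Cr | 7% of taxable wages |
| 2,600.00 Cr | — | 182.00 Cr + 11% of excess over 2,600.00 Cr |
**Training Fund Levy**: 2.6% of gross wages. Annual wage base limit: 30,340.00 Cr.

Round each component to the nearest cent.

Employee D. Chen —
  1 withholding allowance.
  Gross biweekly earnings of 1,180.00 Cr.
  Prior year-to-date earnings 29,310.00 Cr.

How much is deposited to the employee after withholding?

Regional Income Tax: taxable = 1,180.00 Cr − 1×548.00 Cr = 632.00 Cr
  7% × 632.00 Cr = 44.24 Cr
Training Fund Levy: cap 30,340.00 Cr − YTD 29,310.00 Cr = 1,030.00 Cr subject; 2.6% × 1,030.00 Cr = 26.78 Cr
Total withheld: 44.24 Cr + 26.78 Cr = 71.02 Cr
Net pay: 1,180.00 Cr − 71.02 Cr = 1,108.98 Cr

1,108.98 Cr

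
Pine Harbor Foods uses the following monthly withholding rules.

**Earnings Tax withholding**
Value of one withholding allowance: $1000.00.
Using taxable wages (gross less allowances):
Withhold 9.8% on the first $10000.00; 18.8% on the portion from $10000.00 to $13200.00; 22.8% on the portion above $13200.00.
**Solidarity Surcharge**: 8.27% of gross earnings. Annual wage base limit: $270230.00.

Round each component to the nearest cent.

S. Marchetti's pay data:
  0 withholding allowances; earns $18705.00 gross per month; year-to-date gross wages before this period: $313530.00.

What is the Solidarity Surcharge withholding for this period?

Solidarity Surcharge: YTD $313530.00 ≥ cap $270230.00 → $0.00

$0.00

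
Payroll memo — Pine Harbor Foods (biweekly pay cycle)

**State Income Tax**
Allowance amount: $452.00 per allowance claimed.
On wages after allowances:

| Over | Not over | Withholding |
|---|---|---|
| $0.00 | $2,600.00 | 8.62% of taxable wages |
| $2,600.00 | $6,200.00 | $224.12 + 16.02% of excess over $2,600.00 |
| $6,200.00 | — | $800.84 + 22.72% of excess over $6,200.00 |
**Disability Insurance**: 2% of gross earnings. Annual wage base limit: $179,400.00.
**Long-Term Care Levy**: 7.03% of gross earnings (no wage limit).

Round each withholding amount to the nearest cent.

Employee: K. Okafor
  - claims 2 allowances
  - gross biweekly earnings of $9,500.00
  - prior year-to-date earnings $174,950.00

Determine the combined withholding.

$2,102.06

State Income Tax: taxable = $9,500.00 − 2×$452.00 = $8,596.00
  $800.84 + 22.72% × ($8,596.00 − $6,200.00) = $800.84 + 22.72% × $2,396.00 = $1,345.21
Disability Insurance: cap $179,400.00 − YTD $174,950.00 = $4,450.00 subject; 2% × $4,450.00 = $89.00
Long-Term Care Levy: 7.03% × $9,500.00 = $667.85
Total: $1,345.21 + $89.00 + $667.85 = $2,102.06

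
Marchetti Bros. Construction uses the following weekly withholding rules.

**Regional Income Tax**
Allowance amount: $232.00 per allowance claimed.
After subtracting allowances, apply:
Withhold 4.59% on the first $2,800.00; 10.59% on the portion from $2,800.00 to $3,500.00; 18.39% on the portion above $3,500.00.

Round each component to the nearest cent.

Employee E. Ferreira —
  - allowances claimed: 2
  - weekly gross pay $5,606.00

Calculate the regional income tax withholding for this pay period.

Regional Income Tax: taxable = $5,606.00 − 2×$232.00 = $5,142.00
  $202.65 + 18.39% × ($5,142.00 − $3,500.00) = $202.65 + 18.39% × $1,642.00 = $504.61

$504.61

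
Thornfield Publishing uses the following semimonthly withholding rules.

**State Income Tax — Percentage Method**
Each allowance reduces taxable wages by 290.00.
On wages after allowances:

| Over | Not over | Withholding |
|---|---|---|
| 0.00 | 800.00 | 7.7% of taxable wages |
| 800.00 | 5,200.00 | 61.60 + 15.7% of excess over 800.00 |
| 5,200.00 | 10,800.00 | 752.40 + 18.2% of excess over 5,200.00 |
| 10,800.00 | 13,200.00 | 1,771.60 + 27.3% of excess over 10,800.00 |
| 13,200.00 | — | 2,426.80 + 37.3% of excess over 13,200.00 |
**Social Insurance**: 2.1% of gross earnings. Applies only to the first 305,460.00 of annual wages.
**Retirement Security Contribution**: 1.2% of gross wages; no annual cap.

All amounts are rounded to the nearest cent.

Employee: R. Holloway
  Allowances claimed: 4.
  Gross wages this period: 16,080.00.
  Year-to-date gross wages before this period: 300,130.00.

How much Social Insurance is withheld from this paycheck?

111.93

Social Insurance: cap 305,460.00 − YTD 300,130.00 = 5,330.00 subject; 2.1% × 5,330.00 = 111.93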